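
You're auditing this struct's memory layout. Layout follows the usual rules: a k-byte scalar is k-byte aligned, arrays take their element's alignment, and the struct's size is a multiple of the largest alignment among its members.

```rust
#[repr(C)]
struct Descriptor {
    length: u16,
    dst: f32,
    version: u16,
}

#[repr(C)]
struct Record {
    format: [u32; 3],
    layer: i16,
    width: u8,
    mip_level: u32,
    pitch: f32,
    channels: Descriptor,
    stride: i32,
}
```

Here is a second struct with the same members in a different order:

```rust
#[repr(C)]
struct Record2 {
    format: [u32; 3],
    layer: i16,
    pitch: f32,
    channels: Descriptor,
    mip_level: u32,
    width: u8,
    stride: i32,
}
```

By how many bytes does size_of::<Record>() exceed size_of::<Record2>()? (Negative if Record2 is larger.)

Descriptor: @0: length [2B, align 2] → 2; +2 pad (align 4); @4: dst [4B, align 4] → 8; @8: version [2B, align 2] → 10; +2 tail pad (align 4); size 12, align 4
@0: format [12B, align 4] → 12
@12: layer [2B, align 2] → 14
@14: width [1B, align 1] → 15
+1 pad (align 4)
@16: mip_level [4B, align 4] → 20
@20: pitch [4B, align 4] → 24
@24: channels [12B, align 4] → 36
@36: stride [4B, align 4] → 40
size 40, align 4
— Record2 —
@0: format [12B, align 4] → 12
@12: layer [2B, align 2] → 14
+2 pad (align 4)
@16: pitch [4B, align 4] → 20
@20: channels [12B, align 4] → 32
@32: mip_level [4B, align 4] → 36
@36: width [1B, align 1] → 37
+3 pad (align 4)
@40: stride [4B, align 4] → 44
size 44, align 4
40 − 44 = -4

-4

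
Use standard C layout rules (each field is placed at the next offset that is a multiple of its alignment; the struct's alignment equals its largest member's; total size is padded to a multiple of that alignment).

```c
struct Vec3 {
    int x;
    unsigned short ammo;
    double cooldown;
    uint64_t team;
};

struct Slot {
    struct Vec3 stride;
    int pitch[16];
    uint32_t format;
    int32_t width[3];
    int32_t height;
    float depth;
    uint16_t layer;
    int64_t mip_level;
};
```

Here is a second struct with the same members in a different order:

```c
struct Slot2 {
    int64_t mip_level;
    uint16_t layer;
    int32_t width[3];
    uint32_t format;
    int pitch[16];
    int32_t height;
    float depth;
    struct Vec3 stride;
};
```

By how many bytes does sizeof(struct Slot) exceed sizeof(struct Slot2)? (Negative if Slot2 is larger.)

0

Vec3: @0: x [4B, align 4] → 4; @4: ammo [2B, align 2] → 6; +2 pad (align 8); @8: cooldown [8B, align 8] → 16; @16: team [8B, align 8] → 24; size 24, align 8
@0: stride [24B, align 8] → 24
@24: pitch [64B, align 4] → 88
@88: format [4B, align 4] → 92
@92: width [12B, align 4] → 104
@104: height [4B, align 4] → 108
@108: depth [4B, align 4] → 112
@112: layer [2B, align 2] → 114
+6 pad (align 8)
@120: mip_level [8B, align 8] → 128
size 128, align 8
— Slot2 —
@0: mip_level [8B, align 8] → 8
@8: layer [2B, align 2] → 10
+2 pad (align 4)
@12: width [12B, align 4] → 24
@24: format [4B, align 4] → 28
@28: pitch [64B, align 4] → 92
@92: height [4B, align 4] → 96
@96: depth [4B, align 4] → 100
+4 pad (align 8)
@104: stride [24B, align 8] → 128
size 128, align 8
128 − 128 = 0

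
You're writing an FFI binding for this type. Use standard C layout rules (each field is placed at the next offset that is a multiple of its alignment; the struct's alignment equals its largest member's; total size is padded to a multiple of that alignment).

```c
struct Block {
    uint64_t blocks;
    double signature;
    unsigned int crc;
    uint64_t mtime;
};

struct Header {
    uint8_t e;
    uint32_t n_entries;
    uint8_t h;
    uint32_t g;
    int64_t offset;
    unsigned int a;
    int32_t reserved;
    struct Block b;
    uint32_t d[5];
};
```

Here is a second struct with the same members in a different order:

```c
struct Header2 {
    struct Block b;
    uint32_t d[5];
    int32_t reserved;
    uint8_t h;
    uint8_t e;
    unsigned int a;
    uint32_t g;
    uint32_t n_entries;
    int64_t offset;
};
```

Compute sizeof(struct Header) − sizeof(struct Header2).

Block: 0..8  blocks  (8B, 8-aligned); 8..16  signature  (8B, 8-aligned); 16..20  crc  (4B, 4-aligned); 20..24  -- padding (4B); 24..32  mtime  (8B, 8-aligned); sizeof = 32, alignof = 8
0..1  e  (1B, 1-aligned)
1..4  -- padding (3B)
4..8  n_entries  (4B, 4-aligned)
8..9  h  (1B, 1-aligned)
9..12  -- padding (3B)
12..16  g  (4B, 4-aligned)
16..24  offset  (8B, 8-aligned)
24..28  a  (4B, 4-aligned)
28..32  reserved  (4B, 4-aligned)
32..64  b  (32B, 8-aligned)
64..84  d  (20B, 4-aligned)
84..88  -- tail padding (4B)
sizeof = 88, alignof = 8
— Header2 —
0..32  b  (32B, 8-aligned)
32..52  d  (20B, 4-aligned)
52..56  reserved  (4B, 4-aligned)
56..57  h  (1B, 1-aligned)
57..58  e  (1B, 1-aligned)
58..60  -- padding (2B)
60..64  a  (4B, 4-aligned)
64..68  g  (4B, 4-aligned)
68..72  n_entries  (4B, 4-aligned)
72..80  offset  (8B, 8-aligned)
sizeof = 80, alignof = 8
88 − 80 = 8

8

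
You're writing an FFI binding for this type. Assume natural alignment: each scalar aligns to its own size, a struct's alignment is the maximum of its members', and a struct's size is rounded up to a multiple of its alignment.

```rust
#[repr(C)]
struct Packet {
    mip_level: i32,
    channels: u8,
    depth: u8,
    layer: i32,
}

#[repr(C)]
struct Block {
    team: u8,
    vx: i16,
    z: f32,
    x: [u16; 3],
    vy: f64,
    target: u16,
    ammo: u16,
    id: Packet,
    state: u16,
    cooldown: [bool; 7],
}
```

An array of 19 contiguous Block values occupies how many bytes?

1064

Packet: @0: mip_level [4B, align 4] → 4; @4: channels [1B, align 1] → 5; @5: depth [1B, align 1] → 6; +2 pad (align 4); @8: layer [4B, align 4] → 12; size 12, align 4
@0: team [1B, align 1] → 1
+1 pad (align 2)
@2: vx [2B, align 2] → 4
@4: z [4B, align 4] → 8
@8: x [6B, align 2] → 14
+2 pad (align 8)
@16: vy [8B, align 8] → 24
@24: target [2B, align 2] → 26
@26: ammo [2B, align 2] → 28
@28: id [12B, align 4] → 40
@40: state [2B, align 2] → 42
@42: cooldown [7B, align 1] → 49
+7 tail pad (align 8)
size 56, align 8
array of 19: 19 × 56 = 1064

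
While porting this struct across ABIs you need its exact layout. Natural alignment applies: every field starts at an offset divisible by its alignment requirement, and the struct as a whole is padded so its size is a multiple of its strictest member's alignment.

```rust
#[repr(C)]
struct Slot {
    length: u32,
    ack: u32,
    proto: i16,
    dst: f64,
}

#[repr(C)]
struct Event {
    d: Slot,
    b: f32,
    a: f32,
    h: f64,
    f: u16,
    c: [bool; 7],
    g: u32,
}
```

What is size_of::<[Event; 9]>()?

504

Slot: length at 0 (size 4, align 4) → ends 4; ack at 4 (size 4, align 4) → ends 8; proto at 8 (size 2, align 2) → ends 10; pad 6 to align 8 for dst; dst at 16 (size 8, align 8) → ends 24; total 24 bytes, alignment 8
d at 0 (size 24, align 8) → ends 24
b at 24 (size 4, align 4) → ends 28
a at 28 (size 4, align 4) → ends 32
h at 32 (size 8, align 8) → ends 40
f at 40 (size 2, align 2) → ends 42
c at 42 (size 7, align 1) → ends 49
pad 3 to align 4 for g
g at 52 (size 4, align 4) → ends 56
total 56 bytes, alignment 8
array of 9: 9 × 56 = 504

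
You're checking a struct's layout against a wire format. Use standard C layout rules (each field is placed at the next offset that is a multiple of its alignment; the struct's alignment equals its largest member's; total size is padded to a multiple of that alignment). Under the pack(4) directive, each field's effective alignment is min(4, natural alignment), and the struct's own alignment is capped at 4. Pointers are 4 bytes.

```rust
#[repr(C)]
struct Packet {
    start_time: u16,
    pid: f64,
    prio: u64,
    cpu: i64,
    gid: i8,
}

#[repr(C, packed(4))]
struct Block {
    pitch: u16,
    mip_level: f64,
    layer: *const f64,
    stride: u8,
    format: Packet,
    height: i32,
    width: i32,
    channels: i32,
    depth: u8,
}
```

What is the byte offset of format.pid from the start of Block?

Packet: start_time at 0 (size 2, align 2) → ends 2; pad 6 to align 8 for pid; pid at 8 (size 8, align 8) → ends 16; prio at 16 (size 8, align 8) → ends 24; cpu at 24 (size 8, align 8) → ends 32; gid at 32 (size 1, align 1) → ends 33; tail pad 7 to reach multiple of 8; total 40 bytes, alignment 8
pitch at 0 (size 2, align 2) → ends 2
pad 2 to align 4 for mip_level
mip_level at 4 (size 8, align 4) → ends 12
layer at 12 (size 4, align 4) → ends 16
stride at 16 (size 1, align 1) → ends 17
pad 3 to align 4 for format
format at 20 (size 40, align 4) → ends 60
within Packet: pid at 8
20 + 8 = 28

28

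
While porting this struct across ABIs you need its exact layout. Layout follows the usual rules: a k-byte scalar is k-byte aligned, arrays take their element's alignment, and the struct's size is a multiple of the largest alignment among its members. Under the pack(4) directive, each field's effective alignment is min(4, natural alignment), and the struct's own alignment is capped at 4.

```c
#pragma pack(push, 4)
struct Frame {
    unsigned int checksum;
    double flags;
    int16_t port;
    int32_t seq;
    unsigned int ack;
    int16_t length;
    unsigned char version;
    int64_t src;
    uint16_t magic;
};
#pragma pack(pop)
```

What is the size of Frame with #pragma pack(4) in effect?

@0: checksum [4B, align 4] → 4
@4: flags [8B, align 4] → 12
@12: port [2B, align 2] → 14
+2 pad (align 4)
@16: seq [4B, align 4] → 20
@20: ack [4B, align 4] → 24
@24: length [2B, align 2] → 26
@26: version [1B, align 1] → 27
+1 pad (align 4)
@28: src [8B, align 4] → 36
@36: magic [2B, align 2] → 38
+2 tail pad (align 4)
size 40, align 4

40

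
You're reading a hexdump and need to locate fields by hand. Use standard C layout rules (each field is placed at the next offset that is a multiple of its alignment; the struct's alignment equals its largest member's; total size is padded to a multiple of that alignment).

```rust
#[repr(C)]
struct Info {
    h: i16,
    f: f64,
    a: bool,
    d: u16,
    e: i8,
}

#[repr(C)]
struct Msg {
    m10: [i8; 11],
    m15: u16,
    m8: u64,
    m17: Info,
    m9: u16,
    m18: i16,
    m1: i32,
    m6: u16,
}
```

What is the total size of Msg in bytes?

64 bytes

Info: 0..2  h  (2B, 2-aligned); 2..8  -- padding (6B); 8..16  f  (8B, 8-aligned); 16..17  a  (1B, 1-aligned); 17..18  -- padding (1B); 18..20  d  (2B, 2-aligned); 20..21  e  (1B, 1-aligned); 21..24  -- tail padding (3B); sizeof = 24, alignof = 8
0..11  m10  (11B, 1-aligned)
11..12  -- padding (1B)
12..14  m15  (2B, 2-aligned)
14..16  -- padding (2B)
16..24  m8  (8B, 8-aligned)
24..48  m17  (24B, 8-aligned)
48..50  m9  (2B, 2-aligned)
50..52  m18  (2B, 2-aligned)
52..56  m1  (4B, 4-aligned)
56..58  m6  (2B, 2-aligned)
58..64  -- tail padding (6B)
sizeof = 64, alignof = 8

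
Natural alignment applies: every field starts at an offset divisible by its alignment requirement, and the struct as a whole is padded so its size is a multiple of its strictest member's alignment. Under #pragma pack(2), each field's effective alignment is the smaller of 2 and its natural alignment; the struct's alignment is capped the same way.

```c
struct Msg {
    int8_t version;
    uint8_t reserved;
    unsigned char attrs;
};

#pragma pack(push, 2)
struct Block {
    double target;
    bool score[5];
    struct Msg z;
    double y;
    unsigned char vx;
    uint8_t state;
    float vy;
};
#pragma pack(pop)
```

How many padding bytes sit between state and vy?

0

Msg: version at 0 (size 1, align 1) → ends 1; reserved at 1 (size 1, align 1) → ends 2; attrs at 2 (size 1, align 1) → ends 3; total 3 bytes, alignment 1
target at 0 (size 8, align 2) → ends 8
score at 8 (size 5, align 1) → ends 13
z at 13 (size 3, align 1) → ends 16
y at 16 (size 8, align 2) → ends 24
vx at 24 (size 1, align 1) → ends 25
state at 25 (size 1, align 1) → ends 26
vy at 26 (size 4, align 2) → ends 30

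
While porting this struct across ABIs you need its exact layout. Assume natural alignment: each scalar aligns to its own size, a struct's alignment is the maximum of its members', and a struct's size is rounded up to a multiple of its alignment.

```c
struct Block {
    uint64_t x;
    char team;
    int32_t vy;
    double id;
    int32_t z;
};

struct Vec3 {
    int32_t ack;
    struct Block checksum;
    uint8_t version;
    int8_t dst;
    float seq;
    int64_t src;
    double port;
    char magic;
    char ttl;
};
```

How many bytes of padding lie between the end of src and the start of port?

Block: 0..8  x  (8B, 8-aligned); 8..9  team  (1B, 1-aligned); 9..12  -- padding (3B); 12..16  vy  (4B, 4-aligned); 16..24  id  (8B, 8-aligned); 24..28  z  (4B, 4-aligned); 28..32  -- tail padding (4B); sizeof = 32, alignof = 8
0..4  ack  (4B, 4-aligned)
4..8  -- padding (4B)
8..40  checksum  (32B, 8-aligned)
40..41  version  (1B, 1-aligned)
41..42  dst  (1B, 1-aligned)
42..44  -- padding (2B)
44..48  seq  (4B, 4-aligned)
48..56  src  (8B, 8-aligned)
56..64  port  (8B, 8-aligned)

0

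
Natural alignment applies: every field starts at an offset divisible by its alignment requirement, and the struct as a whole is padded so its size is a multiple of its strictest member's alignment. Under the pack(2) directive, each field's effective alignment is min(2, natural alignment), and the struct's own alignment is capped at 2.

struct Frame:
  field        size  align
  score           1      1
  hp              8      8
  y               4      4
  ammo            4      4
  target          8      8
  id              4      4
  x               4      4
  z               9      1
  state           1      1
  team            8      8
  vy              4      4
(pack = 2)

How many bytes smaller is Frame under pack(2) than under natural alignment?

natural layout:
  0..1  score  (1B, 1-aligned)
  1..8  -- padding (7B)
  8..16  hp  (8B, 8-aligned)
  16..20  y  (4B, 4-aligned)
  20..24  ammo  (4B, 4-aligned)
  24..32  target  (8B, 8-aligned)
  32..36  id  (4B, 4-aligned)
  36..40  x  (4B, 4-aligned)
  40..49  z  (9B, 1-aligned)
  49..50  state  (1B, 1-aligned)
  50..56  -- padding (6B)
  56..64  team  (8B, 8-aligned)
  64..68  vy  (4B, 4-aligned)
  68..72  -- tail padding (4B)
  sizeof = 72, alignof = 8
packed(2) layout:
  0..1  score  (1B, 1-aligned)
  1..2  -- padding (1B)
  2..10  hp  (8B, 2-aligned)
  10..14  y  (4B, 2-aligned)
  14..18  ammo  (4B, 2-aligned)
  18..26  target  (8B, 2-aligned)
  26..30  id  (4B, 2-aligned)
  30..34  x  (4B, 2-aligned)
  34..43  z  (9B, 1-aligned)
  43..44  state  (1B, 1-aligned)
  44..52  team  (8B, 2-aligned)
  52..56  vy  (4B, 2-aligned)
  sizeof = 56, alignof = 2
72 − 56 = 16

16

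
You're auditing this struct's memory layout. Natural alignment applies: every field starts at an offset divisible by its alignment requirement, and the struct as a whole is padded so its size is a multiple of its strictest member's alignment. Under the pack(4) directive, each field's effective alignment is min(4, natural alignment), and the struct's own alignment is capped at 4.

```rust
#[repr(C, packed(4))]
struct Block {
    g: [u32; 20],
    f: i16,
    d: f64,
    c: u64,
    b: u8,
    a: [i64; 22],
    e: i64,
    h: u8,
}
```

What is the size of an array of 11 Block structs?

@0: g [80B, align 4] → 80
@80: f [2B, align 2] → 82
+2 pad (align 4)
@84: d [8B, align 4] → 92
@92: c [8B, align 4] → 100
@100: b [1B, align 1] → 101
+3 pad (align 4)
@104: a [176B, align 4] → 280
@280: e [8B, align 4] → 288
@288: h [1B, align 1] → 289
+3 tail pad (align 4)
size 292, align 4
array of 11: 11 × 292 = 3212

3212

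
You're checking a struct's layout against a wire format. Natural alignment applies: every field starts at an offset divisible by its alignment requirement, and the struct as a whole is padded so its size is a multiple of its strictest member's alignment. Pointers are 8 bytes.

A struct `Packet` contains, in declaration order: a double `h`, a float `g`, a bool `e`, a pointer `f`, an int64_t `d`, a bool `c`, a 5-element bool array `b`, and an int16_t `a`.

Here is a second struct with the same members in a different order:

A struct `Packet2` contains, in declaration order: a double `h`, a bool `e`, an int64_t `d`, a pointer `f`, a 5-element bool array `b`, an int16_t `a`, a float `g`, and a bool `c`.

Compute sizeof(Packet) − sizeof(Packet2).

0..8  h  (8B, 8-aligned)
8..12  g  (4B, 4-aligned)
12..13  e  (1B, 1-aligned)
13..16  -- padding (3B)
16..24  f  (8B, 8-aligned)
24..32  d  (8B, 8-aligned)
32..33  c  (1B, 1-aligned)
33..38  b  (5B, 1-aligned)
38..40  a  (2B, 2-aligned)
sizeof = 40, alignof = 8
— Packet2 —
0..8  h  (8B, 8-aligned)
8..9  e  (1B, 1-aligned)
9..16  -- padding (7B)
16..24  d  (8B, 8-aligned)
24..32  f  (8B, 8-aligned)
32..37  b  (5B, 1-aligned)
37..38  -- padding (1B)
38..40  a  (2B, 2-aligned)
40..44  g  (4B, 4-aligned)
44..45  c  (1B, 1-aligned)
45..48  -- tail padding (3B)
sizeof = 48, alignof = 8
40 − 48 = -8

-8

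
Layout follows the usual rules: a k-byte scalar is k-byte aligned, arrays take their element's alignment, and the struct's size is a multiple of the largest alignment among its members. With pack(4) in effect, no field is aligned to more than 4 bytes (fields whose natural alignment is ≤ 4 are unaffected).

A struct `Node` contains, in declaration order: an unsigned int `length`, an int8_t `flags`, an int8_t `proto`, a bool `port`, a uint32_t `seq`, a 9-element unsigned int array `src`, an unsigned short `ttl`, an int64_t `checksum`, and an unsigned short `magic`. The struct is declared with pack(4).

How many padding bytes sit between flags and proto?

0

length at 0 (size 4, align 4) → ends 4
flags at 4 (size 1, align 1) → ends 5
proto at 5 (size 1, align 1) → ends 6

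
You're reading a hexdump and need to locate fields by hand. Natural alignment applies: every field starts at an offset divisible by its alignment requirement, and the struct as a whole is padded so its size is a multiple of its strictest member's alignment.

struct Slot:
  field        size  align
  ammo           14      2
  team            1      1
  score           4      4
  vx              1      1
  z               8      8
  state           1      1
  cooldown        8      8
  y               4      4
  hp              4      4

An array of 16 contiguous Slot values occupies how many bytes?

0..14  ammo  (14B, 2-aligned)
14..15  team  (1B, 1-aligned)
15..16  -- padding (1B)
16..20  score  (4B, 4-aligned)
20..21  vx  (1B, 1-aligned)
21..24  -- padding (3B)
24..32  z  (8B, 8-aligned)
32..33  state  (1B, 1-aligned)
33..40  -- padding (7B)
40..48  cooldown  (8B, 8-aligned)
48..52  y  (4B, 4-aligned)
52..56  hp  (4B, 4-aligned)
sizeof = 56, alignof = 8
array of 16: 16 × 56 = 896

896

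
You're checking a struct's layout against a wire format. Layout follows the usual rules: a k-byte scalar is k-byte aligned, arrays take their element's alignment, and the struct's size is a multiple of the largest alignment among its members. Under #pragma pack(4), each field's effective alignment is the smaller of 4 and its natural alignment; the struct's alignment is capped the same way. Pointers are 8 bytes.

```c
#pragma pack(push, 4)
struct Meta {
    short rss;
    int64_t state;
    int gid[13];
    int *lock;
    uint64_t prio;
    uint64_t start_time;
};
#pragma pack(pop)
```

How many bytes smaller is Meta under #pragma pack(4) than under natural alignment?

natural layout:
  @0: rss [2B, align 2] → 2
  +6 pad (align 8)
  @8: state [8B, align 8] → 16
  @16: gid [52B, align 4] → 68
  +4 pad (align 8)
  @72: lock [8B, align 8] → 80
  @80: prio [8B, align 8] → 88
  @88: start_time [8B, align 8] → 96
  size 96, align 8
packed(4) layout:
  @0: rss [2B, align 2] → 2
  +2 pad (align 4)
  @4: state [8B, align 4] → 12
  @12: gid [52B, align 4] → 64
  @64: lock [8B, align 4] → 72
  @72: prio [8B, align 4] → 80
  @80: start_time [8B, align 4] → 88
  size 88, align 4
96 − 88 = 8

8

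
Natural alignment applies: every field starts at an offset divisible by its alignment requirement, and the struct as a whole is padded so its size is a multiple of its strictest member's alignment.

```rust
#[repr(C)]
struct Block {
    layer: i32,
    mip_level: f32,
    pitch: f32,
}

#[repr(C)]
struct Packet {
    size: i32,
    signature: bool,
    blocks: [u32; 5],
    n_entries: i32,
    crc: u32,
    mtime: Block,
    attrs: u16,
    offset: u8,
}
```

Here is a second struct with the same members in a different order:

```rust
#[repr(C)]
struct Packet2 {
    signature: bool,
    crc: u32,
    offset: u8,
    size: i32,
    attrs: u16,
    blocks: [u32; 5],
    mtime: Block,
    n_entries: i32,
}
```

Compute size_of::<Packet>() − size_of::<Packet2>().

-4

Block: 0..4  layer  (4B, 4-aligned); 4..8  mip_level  (4B, 4-aligned); 8..12  pitch  (4B, 4-aligned); sizeof = 12, alignof = 4
0..4  size  (4B, 4-aligned)
4..5  signature  (1B, 1-aligned)
5..8  -- padding (3B)
8..28  blocks  (20B, 4-aligned)
28..32  n_entries  (4B, 4-aligned)
32..36  crc  (4B, 4-aligned)
36..48  mtime  (12B, 4-aligned)
48..50  attrs  (2B, 2-aligned)
50..51  offset  (1B, 1-aligned)
51..52  -- tail padding (1B)
sizeof = 52, alignof = 4
— Packet2 —
0..1  signature  (1B, 1-aligned)
1..4  -- padding (3B)
4..8  crc  (4B, 4-aligned)
8..9  offset  (1B, 1-aligned)
9..12  -- padding (3B)
12..16  size  (4B, 4-aligned)
16..18  attrs  (2B, 2-aligned)
18..20  -- padding (2B)
20..40  blocks  (20B, 4-aligned)
40..52  mtime  (12B, 4-aligned)
52..56  n_entries  (4B, 4-aligned)
sizeof = 56, alignof = 4
52 − 56 = -4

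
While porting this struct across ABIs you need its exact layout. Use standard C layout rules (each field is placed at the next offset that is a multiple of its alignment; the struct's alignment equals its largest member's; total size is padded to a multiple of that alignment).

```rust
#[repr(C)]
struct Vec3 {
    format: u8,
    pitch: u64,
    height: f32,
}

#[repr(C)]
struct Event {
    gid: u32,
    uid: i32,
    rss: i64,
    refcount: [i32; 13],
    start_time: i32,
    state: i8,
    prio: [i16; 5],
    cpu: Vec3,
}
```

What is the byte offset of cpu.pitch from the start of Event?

Vec3: 0..1  format  (1B, 1-aligned); 1..8  -- padding (7B); 8..16  pitch  (8B, 8-aligned); 16..20  height  (4B, 4-aligned); 20..24  -- tail padding (4B); sizeof = 24, alignof = 8
0..4  gid  (4B, 4-aligned)
4..8  uid  (4B, 4-aligned)
8..16  rss  (8B, 8-aligned)
16..68  refcount  (52B, 4-aligned)
68..72  start_time  (4B, 4-aligned)
72..73  state  (1B, 1-aligned)
73..74  -- padding (1B)
74..84  prio  (10B, 2-aligned)
84..88  -- padding (4B)
88..112  cpu  (24B, 8-aligned)
within Vec3: pitch at 8
88 + 8 = 96

96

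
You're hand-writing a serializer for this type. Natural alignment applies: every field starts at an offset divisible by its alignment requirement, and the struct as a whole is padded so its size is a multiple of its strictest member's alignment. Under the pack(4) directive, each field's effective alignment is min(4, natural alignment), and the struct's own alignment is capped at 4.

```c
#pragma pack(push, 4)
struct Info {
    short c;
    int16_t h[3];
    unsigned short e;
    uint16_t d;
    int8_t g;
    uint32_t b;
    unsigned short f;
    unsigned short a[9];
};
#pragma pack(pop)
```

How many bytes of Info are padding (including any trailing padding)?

c at 0 (size 2, align 2) → ends 2
h at 2 (size 6, align 2) → ends 8
e at 8 (size 2, align 2) → ends 10
d at 10 (size 2, align 2) → ends 12
g at 12 (size 1, align 1) → ends 13
pad 3 to align 4 for b
b at 16 (size 4, align 4) → ends 20
f at 20 (size 2, align 2) → ends 22
a at 22 (size 18, align 2) → ends 40
total 40 bytes, alignment 4
data bytes 37, size 40 → padding 3

3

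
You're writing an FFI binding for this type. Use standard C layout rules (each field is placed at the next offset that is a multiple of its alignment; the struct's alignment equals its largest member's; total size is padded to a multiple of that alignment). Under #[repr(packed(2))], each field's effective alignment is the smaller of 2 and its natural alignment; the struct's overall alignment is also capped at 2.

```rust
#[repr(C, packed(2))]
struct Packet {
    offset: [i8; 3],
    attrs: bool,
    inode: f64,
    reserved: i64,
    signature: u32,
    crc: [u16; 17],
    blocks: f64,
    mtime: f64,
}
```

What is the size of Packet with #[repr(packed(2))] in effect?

74

@0: offset [3B, align 1] → 3
@3: attrs [1B, align 1] → 4
@4: inode [8B, align 2] → 12
@12: reserved [8B, align 2] → 20
@20: signature [4B, align 2] → 24
@24: crc [34B, align 2] → 58
@58: blocks [8B, align 2] → 66
@66: mtime [8B, align 2] → 74
size 74, align 2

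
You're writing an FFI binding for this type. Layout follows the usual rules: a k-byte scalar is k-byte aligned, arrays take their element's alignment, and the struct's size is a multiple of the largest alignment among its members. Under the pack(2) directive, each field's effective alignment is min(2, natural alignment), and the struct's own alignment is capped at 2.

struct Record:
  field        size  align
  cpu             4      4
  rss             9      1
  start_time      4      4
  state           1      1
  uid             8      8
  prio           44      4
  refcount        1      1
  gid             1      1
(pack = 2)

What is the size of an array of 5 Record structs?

@0: cpu [4B, align 2] → 4
@4: rss [9B, align 1] → 13
+1 pad (align 2)
@14: start_time [4B, align 2] → 18
@18: state [1B, align 1] → 19
+1 pad (align 2)
@20: uid [8B, align 2] → 28
@28: prio [44B, align 2] → 72
@72: refcount [1B, align 1] → 73
@73: gid [1B, align 1] → 74
size 74, align 2
array of 5: 5 × 74 = 370

370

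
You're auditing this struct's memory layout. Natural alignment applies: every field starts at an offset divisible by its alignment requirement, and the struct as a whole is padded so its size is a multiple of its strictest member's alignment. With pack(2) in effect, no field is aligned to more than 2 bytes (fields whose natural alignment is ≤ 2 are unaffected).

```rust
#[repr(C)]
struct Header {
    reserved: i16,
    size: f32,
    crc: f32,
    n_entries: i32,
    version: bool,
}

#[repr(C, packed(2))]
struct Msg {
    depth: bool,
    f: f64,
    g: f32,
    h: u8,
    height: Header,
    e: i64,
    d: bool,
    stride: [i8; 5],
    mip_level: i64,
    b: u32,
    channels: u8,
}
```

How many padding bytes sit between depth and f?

1

Header: 0..2  reserved  (2B, 2-aligned); 2..4  -- padding (2B); 4..8  size  (4B, 4-aligned); 8..12  crc  (4B, 4-aligned); 12..16  n_entries  (4B, 4-aligned); 16..17  version  (1B, 1-aligned); 17..20  -- tail padding (3B); sizeof = 20, alignof = 4
0..1  depth  (1B, 1-aligned)
1..2  -- padding (1B)
2..10  f  (8B, 2-aligned)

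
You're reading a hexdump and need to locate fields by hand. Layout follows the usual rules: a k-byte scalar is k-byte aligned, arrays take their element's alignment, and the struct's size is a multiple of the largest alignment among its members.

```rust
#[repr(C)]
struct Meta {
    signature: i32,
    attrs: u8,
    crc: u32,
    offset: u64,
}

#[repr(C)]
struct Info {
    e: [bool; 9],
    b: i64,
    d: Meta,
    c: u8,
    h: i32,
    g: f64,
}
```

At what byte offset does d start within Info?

Meta: @0: signature [4B, align 4] → 4; @4: attrs [1B, align 1] → 5; +3 pad (align 4); @8: crc [4B, align 4] → 12; +4 pad (align 8); @16: offset [8B, align 8] → 24; size 24, align 8
@0: e [9B, align 1] → 9
+7 pad (align 8)
@16: b [8B, align 8] → 24
@24: d [24B, align 8] → 48

24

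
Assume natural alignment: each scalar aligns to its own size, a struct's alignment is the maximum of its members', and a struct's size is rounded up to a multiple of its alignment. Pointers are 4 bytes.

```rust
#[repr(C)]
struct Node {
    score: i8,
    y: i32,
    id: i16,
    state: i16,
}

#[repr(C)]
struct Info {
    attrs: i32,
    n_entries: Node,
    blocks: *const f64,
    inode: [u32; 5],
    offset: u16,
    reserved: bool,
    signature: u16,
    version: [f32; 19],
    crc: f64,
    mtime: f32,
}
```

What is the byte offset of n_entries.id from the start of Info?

Node: score at 0 (size 1, align 1) → ends 1; pad 3 to align 4 for y; y at 4 (size 4, align 4) → ends 8; id at 8 (size 2, align 2) → ends 10; state at 10 (size 2, align 2) → ends 12; total 12 bytes, alignment 4
attrs at 0 (size 4, align 4) → ends 4
n_entries at 4 (size 12, align 4) → ends 16
within Node: id at 8
4 + 8 = 12

12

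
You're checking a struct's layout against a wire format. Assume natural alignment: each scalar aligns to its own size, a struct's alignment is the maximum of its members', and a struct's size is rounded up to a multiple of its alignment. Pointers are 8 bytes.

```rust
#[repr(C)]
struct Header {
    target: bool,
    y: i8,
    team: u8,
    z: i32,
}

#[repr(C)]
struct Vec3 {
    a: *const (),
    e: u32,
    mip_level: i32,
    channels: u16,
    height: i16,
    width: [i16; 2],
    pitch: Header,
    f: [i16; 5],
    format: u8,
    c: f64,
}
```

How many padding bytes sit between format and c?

Header: 0..1  target  (1B, 1-aligned); 1..2  y  (1B, 1-aligned); 2..3  team  (1B, 1-aligned); 3..4  -- padding (1B); 4..8  z  (4B, 4-aligned); sizeof = 8, alignof = 4
0..8  a  (8B, 8-aligned)
8..12  e  (4B, 4-aligned)
12..16  mip_level  (4B, 4-aligned)
16..18  channels  (2B, 2-aligned)
18..20  height  (2B, 2-aligned)
20..24  width  (4B, 2-aligned)
24..32  pitch  (8B, 4-aligned)
32..42  f  (10B, 2-aligned)
42..43  format  (1B, 1-aligned)
43..48  -- padding (5B)
48..56  c  (8B, 8-aligned)

5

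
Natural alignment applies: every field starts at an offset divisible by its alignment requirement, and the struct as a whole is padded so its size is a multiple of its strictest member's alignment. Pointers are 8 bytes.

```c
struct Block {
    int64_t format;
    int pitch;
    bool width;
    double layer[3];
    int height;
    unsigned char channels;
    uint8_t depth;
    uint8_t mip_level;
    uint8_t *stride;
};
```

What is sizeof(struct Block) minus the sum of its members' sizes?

4

@0: format [8B, align 8] → 8
@8: pitch [4B, align 4] → 12
@12: width [1B, align 1] → 13
+3 pad (align 8)
@16: layer [24B, align 8] → 40
@40: height [4B, align 4] → 44
@44: channels [1B, align 1] → 45
@45: depth [1B, align 1] → 46
@46: mip_level [1B, align 1] → 47
+1 pad (align 8)
@48: stride [8B, align 8] → 56
size 56, align 8
data bytes 52, size 56 → padding 4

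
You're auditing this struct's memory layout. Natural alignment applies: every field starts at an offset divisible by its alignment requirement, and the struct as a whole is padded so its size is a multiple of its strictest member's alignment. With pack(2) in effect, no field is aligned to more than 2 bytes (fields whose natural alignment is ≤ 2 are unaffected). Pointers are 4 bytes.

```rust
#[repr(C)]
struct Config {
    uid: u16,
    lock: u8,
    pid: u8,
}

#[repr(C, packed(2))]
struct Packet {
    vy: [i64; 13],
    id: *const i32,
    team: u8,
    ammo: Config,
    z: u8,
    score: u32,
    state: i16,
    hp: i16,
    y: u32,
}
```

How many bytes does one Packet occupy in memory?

Config: 0..2  uid  (2B, 2-aligned); 2..3  lock  (1B, 1-aligned); 3..4  pid  (1B, 1-aligned); sizeof = 4, alignof = 2
0..104  vy  (104B, 2-aligned)
104..108  id  (4B, 2-aligned)
108..109  team  (1B, 1-aligned)
109..110  -- padding (1B)
110..114  ammo  (4B, 2-aligned)
114..115  z  (1B, 1-aligned)
115..116  -- padding (1B)
116..120  score  (4B, 2-aligned)
120..122  state  (2B, 2-aligned)
122..124  hp  (2B, 2-aligned)
124..128  y  (4B, 2-aligned)
sizeof = 128, alignof = 2

128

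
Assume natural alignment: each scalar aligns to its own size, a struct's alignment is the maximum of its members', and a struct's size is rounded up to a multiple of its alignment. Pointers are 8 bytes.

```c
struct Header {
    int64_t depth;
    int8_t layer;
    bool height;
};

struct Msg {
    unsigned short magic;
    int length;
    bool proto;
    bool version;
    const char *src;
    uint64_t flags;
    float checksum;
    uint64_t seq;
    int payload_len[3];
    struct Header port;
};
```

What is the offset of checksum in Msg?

32

Header: @0: depth [8B, align 8] → 8; @8: layer [1B, align 1] → 9; @9: height [1B, align 1] → 10; +6 tail pad (align 8); size 16, align 8
@0: magic [2B, align 2] → 2
+2 pad (align 4)
@4: length [4B, align 4] → 8
@8: proto [1B, align 1] → 9
@9: version [1B, align 1] → 10
+6 pad (align 8)
@16: src [8B, align 8] → 24
@24: flags [8B, align 8] → 32
@32: checksum [4B, align 4] → 36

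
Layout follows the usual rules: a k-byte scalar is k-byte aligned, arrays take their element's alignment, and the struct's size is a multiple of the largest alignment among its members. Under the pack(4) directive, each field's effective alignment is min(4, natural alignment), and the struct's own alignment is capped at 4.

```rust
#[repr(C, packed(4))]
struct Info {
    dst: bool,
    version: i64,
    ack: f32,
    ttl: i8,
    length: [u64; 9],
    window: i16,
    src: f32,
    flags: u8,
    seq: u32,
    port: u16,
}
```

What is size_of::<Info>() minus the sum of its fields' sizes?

@0: dst [1B, align 1] → 1
+3 pad (align 4)
@4: version [8B, align 4] → 12
@12: ack [4B, align 4] → 16
@16: ttl [1B, align 1] → 17
+3 pad (align 4)
@20: length [72B, align 4] → 92
@92: window [2B, align 2] → 94
+2 pad (align 4)
@96: src [4B, align 4] → 100
@100: flags [1B, align 1] → 101
+3 pad (align 4)
@104: seq [4B, align 4] → 108
@108: port [2B, align 2] → 110
+2 tail pad (align 4)
size 112, align 4
data bytes 99, size 112 → padding 13

13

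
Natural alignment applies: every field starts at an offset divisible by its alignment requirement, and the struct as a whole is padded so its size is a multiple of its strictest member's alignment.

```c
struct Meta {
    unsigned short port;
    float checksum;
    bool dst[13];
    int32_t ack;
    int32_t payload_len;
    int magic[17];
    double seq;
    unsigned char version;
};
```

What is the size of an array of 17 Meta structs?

2040

port at 0 (size 2, align 2) → ends 2
pad 2 to align 4 for checksum
checksum at 4 (size 4, align 4) → ends 8
dst at 8 (size 13, align 1) → ends 21
pad 3 to align 4 for ack
ack at 24 (size 4, align 4) → ends 28
payload_len at 28 (size 4, align 4) → ends 32
magic at 32 (size 68, align 4) → ends 100
pad 4 to align 8 for seq
seq at 104 (size 8, align 8) → ends 112
version at 112 (size 1, align 1) → ends 113
tail pad 7 to reach multiple of 8
total 120 bytes, alignment 8
array of 17: 17 × 120 = 2040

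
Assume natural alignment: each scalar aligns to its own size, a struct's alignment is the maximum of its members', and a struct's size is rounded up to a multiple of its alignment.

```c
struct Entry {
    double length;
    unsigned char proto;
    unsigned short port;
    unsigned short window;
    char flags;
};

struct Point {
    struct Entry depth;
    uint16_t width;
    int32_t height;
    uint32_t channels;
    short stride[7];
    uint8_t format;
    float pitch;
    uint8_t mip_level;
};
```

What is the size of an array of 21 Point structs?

1176

Entry: 0..8  length  (8B, 8-aligned); 8..9  proto  (1B, 1-aligned); 9..10  -- padding (1B); 10..12  port  (2B, 2-aligned); 12..14  window  (2B, 2-aligned); 14..15  flags  (1B, 1-aligned); 15..16  -- tail padding (1B); sizeof = 16, alignof = 8
0..16  depth  (16B, 8-aligned)
16..18  width  (2B, 2-aligned)
18..20  -- padding (2B)
20..24  height  (4B, 4-aligned)
24..28  channels  (4B, 4-aligned)
28..42  stride  (14B, 2-aligned)
42..43  format  (1B, 1-aligned)
43..44  -- padding (1B)
44..48  pitch  (4B, 4-aligned)
48..49  mip_level  (1B, 1-aligned)
49..56  -- tail padding (7B)
sizeof = 56, alignof = 8
array of 21: 21 × 56 = 1176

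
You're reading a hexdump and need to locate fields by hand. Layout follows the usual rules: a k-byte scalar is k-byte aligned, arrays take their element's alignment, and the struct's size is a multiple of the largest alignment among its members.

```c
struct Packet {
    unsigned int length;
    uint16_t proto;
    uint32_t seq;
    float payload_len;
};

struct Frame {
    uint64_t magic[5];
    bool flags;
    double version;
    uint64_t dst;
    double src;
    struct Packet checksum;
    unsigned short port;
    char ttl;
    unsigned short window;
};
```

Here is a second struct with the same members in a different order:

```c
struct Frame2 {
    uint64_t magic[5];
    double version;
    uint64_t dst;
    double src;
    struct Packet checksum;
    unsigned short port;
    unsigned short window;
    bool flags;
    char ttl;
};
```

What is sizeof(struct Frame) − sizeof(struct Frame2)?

Packet: length at 0 (size 4, align 4) → ends 4; proto at 4 (size 2, align 2) → ends 6; pad 2 to align 4 for seq; seq at 8 (size 4, align 4) → ends 12; payload_len at 12 (size 4, align 4) → ends 16; total 16 bytes, alignment 4
magic at 0 (size 40, align 8) → ends 40
flags at 40 (size 1, align 1) → ends 41
pad 7 to align 8 for version
version at 48 (size 8, align 8) → ends 56
dst at 56 (size 8, align 8) → ends 64
src at 64 (size 8, align 8) → ends 72
checksum at 72 (size 16, align 4) → ends 88
port at 88 (size 2, align 2) → ends 90
ttl at 90 (size 1, align 1) → ends 91
pad 1 to align 2 for window
window at 92 (size 2, align 2) → ends 94
tail pad 2 to reach multiple of 8
total 96 bytes, alignment 8
— Frame2 —
magic at 0 (size 40, align 8) → ends 40
version at 40 (size 8, align 8) → ends 48
dst at 48 (size 8, align 8) → ends 56
src at 56 (size 8, align 8) → ends 64
checksum at 64 (size 16, align 4) → ends 80
port at 80 (size 2, align 2) → ends 82
window at 82 (size 2, align 2) → ends 84
flags at 84 (size 1, align 1) → ends 85
ttl at 85 (size 1, align 1) → ends 86
tail pad 2 to reach multiple of 8
total 88 bytes, alignment 8
96 − 88 = 8

8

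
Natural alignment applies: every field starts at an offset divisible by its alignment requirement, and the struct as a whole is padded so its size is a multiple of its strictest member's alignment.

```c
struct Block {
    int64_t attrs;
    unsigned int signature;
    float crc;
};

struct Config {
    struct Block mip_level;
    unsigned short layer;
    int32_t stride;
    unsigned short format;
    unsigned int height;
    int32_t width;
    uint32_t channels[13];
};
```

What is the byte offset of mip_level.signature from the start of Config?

Block: @0: attrs [8B, align 8] → 8; @8: signature [4B, align 4] → 12; @12: crc [4B, align 4] → 16; size 16, align 8
@0: mip_level [16B, align 8] → 16
within Block: signature at 8
0 + 8 = 8

8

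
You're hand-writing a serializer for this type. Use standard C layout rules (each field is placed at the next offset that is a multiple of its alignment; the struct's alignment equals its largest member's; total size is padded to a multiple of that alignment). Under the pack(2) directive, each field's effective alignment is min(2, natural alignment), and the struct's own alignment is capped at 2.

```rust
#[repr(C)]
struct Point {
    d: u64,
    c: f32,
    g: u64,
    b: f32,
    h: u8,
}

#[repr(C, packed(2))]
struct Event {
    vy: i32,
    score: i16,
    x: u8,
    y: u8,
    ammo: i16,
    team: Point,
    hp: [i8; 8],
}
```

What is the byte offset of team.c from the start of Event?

Point: @0: d [8B, align 8] → 8; @8: c [4B, align 4] → 12; +4 pad (align 8); @16: g [8B, align 8] → 24; @24: b [4B, align 4] → 28; @28: h [1B, align 1] → 29; +3 tail pad (align 8); size 32, align 8
@0: vy [4B, align 2] → 4
@4: score [2B, align 2] → 6
@6: x [1B, align 1] → 7
@7: y [1B, align 1] → 8
@8: ammo [2B, align 2] → 10
@10: team [32B, align 2] → 42
within Point: c at 8
10 + 8 = 18

18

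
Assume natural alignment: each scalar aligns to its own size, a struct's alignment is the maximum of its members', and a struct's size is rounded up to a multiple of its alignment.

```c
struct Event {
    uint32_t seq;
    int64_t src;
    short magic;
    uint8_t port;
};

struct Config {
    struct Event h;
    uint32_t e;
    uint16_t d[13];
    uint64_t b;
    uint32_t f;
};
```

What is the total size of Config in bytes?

72

Event: seq at 0 (size 4, align 4) → ends 4; pad 4 to align 8 for src; src at 8 (size 8, align 8) → ends 16; magic at 16 (size 2, align 2) → ends 18; port at 18 (size 1, align 1) → ends 19; tail pad 5 to reach multiple of 8; total 24 bytes, alignment 8
h at 0 (size 24, align 8) → ends 24
e at 24 (size 4, align 4) → ends 28
d at 28 (size 26, align 2) → ends 54
pad 2 to align 8 for b
b at 56 (size 8, align 8) → ends 64
f at 64 (size 4, align 4) → ends 68
tail pad 4 to reach multiple of 8
total 72 bytes, alignment 8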